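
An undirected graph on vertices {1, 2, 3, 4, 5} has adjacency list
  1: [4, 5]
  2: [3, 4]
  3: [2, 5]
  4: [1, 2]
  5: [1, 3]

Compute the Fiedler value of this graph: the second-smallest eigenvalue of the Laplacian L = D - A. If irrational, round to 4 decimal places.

1.3820

Reading degrees in the order [1, 2, 3, 4, 5] gives [2, 2, 2, 2, 2]; set D = diag(2, 2, 2, 2, 2) and form L = D - A. The smallest Laplacian eigenvalue is always 0. The next one, lambda_2 = 1.3820, measures how hard the graph is to disconnect: larger values mean better connectivity. The eigenvalues sum to 10, which equals trace(L) = 2|E|.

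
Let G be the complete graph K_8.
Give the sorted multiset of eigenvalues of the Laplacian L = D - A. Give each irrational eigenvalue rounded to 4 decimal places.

[0, 8, 8, 8, 8, 8, 8, 8]

The graph has 8 vertices and degree multiset [7, 7, 7, 7, 7, 7, 7, 7]; D is the diagonal matrix of degrees and L = D - A. The multiplicity of 0 as a Laplacian eigenvalue equals the number of connected components. The eigenvalues sum to 56, which equals trace(L) = 2|E|. There is one zero in the spectrum, matching the 1 component.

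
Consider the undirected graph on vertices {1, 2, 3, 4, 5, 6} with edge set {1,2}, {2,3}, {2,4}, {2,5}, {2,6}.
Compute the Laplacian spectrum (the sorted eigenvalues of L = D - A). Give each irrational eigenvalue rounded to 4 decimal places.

[0, 1, 1, 1, 1, 6]

Reading degrees in the order [1, 2, 3, 4, 5, 6] gives [1, 5, 1, 1, 1, 1]; set D = diag(1, 5, 1, 1, 1, 1) and form L = D - A. L is symmetric positive semidefinite, so every eigenvalue is real and nonnegative. The single zero eigenvalue shows the graph is connected.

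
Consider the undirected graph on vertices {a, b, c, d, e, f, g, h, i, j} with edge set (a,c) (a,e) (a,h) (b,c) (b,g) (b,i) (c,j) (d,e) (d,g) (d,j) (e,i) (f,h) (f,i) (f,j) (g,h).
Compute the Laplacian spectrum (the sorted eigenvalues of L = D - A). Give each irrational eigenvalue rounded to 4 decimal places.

[0, 2, 2, 2, 2, 2, 5, 5, 5, 5]

Reading degrees in the order [a, b, c, d, e, f, g, h, i, j] gives [3, 3, 3, 3, 3, 3, 3, 3, 3, 3]; set D = diag(3, 3, 3, 3, 3, 3, 3, 3, 3, 3) and form L = D - A. The multiplicity of 0 as a Laplacian eigenvalue equals the number of connected components. The eigenvalues sum to 30, which equals trace(L) = 2|E|. The largest eigenvalue, 5, is at most the vertex count 10.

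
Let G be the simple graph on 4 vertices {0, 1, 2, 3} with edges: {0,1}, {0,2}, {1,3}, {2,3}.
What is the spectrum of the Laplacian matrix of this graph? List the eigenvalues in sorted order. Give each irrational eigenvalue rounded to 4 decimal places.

[0, 2, 2, 4]

Reading degrees in the order [0, 1, 2, 3] gives [2, 2, 2, 2]; set D = diag(2, 2, 2, 2) and form L = D - A. The multiplicity of 0 as a Laplacian eigenvalue equals the number of connected components. The single zero eigenvalue shows the graph is connected. There is one zero in the spectrum, matching the 1 component.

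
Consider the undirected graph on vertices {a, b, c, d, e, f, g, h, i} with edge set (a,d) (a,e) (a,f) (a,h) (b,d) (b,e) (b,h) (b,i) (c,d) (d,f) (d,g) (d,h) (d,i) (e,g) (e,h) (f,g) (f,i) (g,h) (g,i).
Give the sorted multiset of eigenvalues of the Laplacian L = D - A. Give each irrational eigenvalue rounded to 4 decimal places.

[0, 0.9727, 2.9050, 3.3820, 4.6140, 5.3422, 5.6180, 6.9576, 8.2084]

Each diagonal entry of L is the vertex degree and each off-diagonal entry is -1 where an edge is present, 0 otherwise; in the order [a, b, c, d, e, f, g, h, i] the diagonal is [4, 4, 1, 7, 4, 4, 5, 5, 4]. Since every row of L sums to 0, the all-ones vector is in the kernel and 0 is an eigenvalue. The single zero eigenvalue shows the graph is connected. The largest eigenvalue, 8.2084, is at most the vertex count 9.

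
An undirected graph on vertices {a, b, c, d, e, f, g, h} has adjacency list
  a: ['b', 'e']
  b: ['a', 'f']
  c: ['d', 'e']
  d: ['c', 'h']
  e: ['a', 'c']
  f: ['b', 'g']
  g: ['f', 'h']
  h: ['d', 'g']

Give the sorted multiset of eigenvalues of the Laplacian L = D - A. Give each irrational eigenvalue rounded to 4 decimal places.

Reading degrees in the order [a, b, c, d, e, f, g, h] gives [2, 2, 2, 2, 2, 2, 2, 2]; set D = diag(2, 2, 2, 2, 2, 2, 2, 2) and form L = D - A. The multiplicity of 0 as a Laplacian eigenvalue equals the number of connected components. The single zero eigenvalue shows the graph is connected. The eigenvalues sum to 16, which equals trace(L) = 2|E|. By the matrix-tree theorem the graph has (1/8) * product of the nonzero eigenvalues = 8 spanning trees.

[0, 0.5858, 0.5858, 2, 2, 3.4142, 3.4142, 4]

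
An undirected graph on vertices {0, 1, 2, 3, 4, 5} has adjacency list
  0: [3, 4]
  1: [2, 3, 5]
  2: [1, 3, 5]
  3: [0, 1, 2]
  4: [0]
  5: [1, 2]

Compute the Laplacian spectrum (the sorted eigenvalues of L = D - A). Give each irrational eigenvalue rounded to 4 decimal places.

Reading degrees in the order [0, 1, 2, 3, 4, 5] gives [2, 3, 3, 3, 1, 2]; set D = diag(2, 3, 3, 3, 1, 2) and form L = D - A. Diagonalising L (or applying a numerical eigensolver to the 6x6 matrix) gives the spectrum above. By the matrix-tree theorem the graph has (1/6) * product of the nonzero eigenvalues = 8 spanning trees. The largest eigenvalue, 4.5616, is at most the vertex count 6.

[0, 0.4384, 2, 3, 4, 4.5616]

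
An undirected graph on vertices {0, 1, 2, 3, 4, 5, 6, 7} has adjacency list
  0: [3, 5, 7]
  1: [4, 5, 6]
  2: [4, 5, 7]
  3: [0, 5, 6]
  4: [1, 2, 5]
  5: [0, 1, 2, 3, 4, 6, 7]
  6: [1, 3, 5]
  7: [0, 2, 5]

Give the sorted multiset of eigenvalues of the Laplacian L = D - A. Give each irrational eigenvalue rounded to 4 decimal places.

[0, 1.7530, 1.7530, 3.4450, 3.4450, 4.8019, 4.8019, 8]

Each diagonal entry of L is the vertex degree and each off-diagonal entry is -1 where an edge is present, 0 otherwise; in the order [0, 1, 2, 3, 4, 5, 6, 7] the diagonal is [3, 3, 3, 3, 3, 7, 3, 3]. The multiplicity of 0 as a Laplacian eigenvalue equals the number of connected components.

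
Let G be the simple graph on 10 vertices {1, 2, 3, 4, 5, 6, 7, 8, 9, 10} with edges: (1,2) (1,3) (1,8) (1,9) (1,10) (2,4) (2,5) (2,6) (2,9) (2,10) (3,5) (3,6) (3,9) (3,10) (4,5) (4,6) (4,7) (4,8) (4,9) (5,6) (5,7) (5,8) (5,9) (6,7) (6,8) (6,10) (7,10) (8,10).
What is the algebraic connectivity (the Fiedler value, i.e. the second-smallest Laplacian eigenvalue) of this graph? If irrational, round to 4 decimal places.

3.3360

Each diagonal entry of L is the vertex degree and each off-diagonal entry is -1 where an edge is present, 0 otherwise; in the order [1, 2, 3, 4, 5, 6, 7, 8, 9, 10] the diagonal is [5, 6, 5, 6, 7, 7, 4, 5, 5, 6]. The smallest Laplacian eigenvalue is always 0. The next one, lambda_2 = 3.3360, measures how hard the graph is to disconnect: larger values mean better connectivity. There is one zero in the spectrum, matching the 1 component.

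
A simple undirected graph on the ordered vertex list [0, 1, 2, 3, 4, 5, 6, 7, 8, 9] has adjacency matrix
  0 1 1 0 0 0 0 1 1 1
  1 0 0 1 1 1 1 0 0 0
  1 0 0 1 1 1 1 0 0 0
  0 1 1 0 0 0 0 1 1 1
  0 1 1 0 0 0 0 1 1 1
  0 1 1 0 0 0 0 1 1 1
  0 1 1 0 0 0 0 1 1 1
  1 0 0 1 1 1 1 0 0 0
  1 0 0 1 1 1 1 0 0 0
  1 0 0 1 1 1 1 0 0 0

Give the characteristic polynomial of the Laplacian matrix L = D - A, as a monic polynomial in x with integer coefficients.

x^10 - 50x^9 + 1100x^8 - 14000x^7 + 113750x^6 - 612500x^5 + 2187500x^4 - 5000000x^3 + 6640625x^2 - 3906250x

Each diagonal entry of L is the vertex degree and each off-diagonal entry is -1 where an edge is present, 0 otherwise; in the order [0, 1, 2, 3, 4, 5, 6, 7, 8, 9] the diagonal is [5, 5, 5, 5, 5, 5, 5, 5, 5, 5]. The eigenvalues of L are [0, 5, 5, 5, 5, 5, 5, 5, 5, 10]; the characteristic polynomial is the product of (x - lambda_i), which multiplies out to x^10 - 50x^9 + 1100x^8 - 14000x^7 + 113750x^6 - 612500x^5 + 2187500x^4 - 5000000x^3 + 6640625x^2 - 3906250x. The constant term is 0 because L is singular (the all-ones vector lies in its kernel). The largest eigenvalue, 10, is at most the vertex count 10. There is one zero in the spectrum, matching the 1 component.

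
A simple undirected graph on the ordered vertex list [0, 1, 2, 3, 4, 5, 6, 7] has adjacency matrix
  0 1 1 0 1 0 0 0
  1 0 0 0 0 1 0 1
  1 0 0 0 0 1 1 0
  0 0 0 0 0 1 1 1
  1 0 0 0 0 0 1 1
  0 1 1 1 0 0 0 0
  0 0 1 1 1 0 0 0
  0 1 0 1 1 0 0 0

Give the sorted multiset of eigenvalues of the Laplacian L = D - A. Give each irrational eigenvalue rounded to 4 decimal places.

With the vertex order [0, 1, 2, 3, 4, 5, 6, 7], the degrees are [3, 3, 3, 3, 3, 3, 3, 3], giving D = diag(3, 3, 3, 3, 3, 3, 3, 3) and L = D - A. Since every row of L sums to 0, the all-ones vector is in the kernel and 0 is an eigenvalue. The single zero eigenvalue shows the graph is connected. The largest eigenvalue, 6, is at most the vertex count 8.

[0, 2, 2, 2, 4, 4, 4, 6]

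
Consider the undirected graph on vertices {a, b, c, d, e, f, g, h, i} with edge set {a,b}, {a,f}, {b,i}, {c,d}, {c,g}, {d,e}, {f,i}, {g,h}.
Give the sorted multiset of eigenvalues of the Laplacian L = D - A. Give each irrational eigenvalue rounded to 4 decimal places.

[0, 0, 0.3820, 1.3820, 2, 2, 2.6180, 3.6180, 4]

Reading degrees in the order [a, b, c, d, e, f, g, h, i] gives [2, 2, 2, 2, 1, 2, 2, 1, 2]; set D = diag(2, 2, 2, 2, 1, 2, 2, 1, 2) and form L = D - A. Diagonalising L (or applying a numerical eigensolver to the 9x9 matrix) gives the spectrum above. The 2 zero eigenvalues correspond to the 2 connected components.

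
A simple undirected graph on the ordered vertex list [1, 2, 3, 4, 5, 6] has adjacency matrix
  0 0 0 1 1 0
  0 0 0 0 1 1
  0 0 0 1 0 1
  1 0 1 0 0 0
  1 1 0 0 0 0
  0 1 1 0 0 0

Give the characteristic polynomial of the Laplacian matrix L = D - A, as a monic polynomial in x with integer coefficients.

With the vertex order [1, 2, 3, 4, 5, 6], the degrees are [2, 2, 2, 2, 2, 2], giving D = diag(2, 2, 2, 2, 2, 2) and L = D - A. The eigenvalues of L are [0, 1, 1, 3, 3, 4]; the characteristic polynomial is the product of (x - lambda_i), which multiplies out to x^6 - 12x^5 + 54x^4 - 112x^3 + 105x^2 - 36x. Since p(0) = det(-L) = 0, x divides p(x). The largest eigenvalue, 4, is at most the vertex count 6.

x^6 - 12x^5 + 54x^4 - 112x^3 + 105x^2 - 36x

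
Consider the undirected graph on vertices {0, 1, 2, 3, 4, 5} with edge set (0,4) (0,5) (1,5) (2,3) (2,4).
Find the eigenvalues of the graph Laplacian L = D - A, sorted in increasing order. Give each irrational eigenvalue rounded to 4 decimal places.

Reading degrees in the order [0, 1, 2, 3, 4, 5] gives [2, 1, 2, 1, 2, 2]; set D = diag(2, 1, 2, 1, 2, 2) and form L = D - A. Diagonalising L (or applying a numerical eigensolver to the 6x6 matrix) gives the spectrum above. The largest eigenvalue, 3.7321, is at most the vertex count 6. By the matrix-tree theorem the graph has (1/6) * product of the nonzero eigenvalues = 1 spanning tree.

[0, 0.2679, 1, 2, 3, 3.7321]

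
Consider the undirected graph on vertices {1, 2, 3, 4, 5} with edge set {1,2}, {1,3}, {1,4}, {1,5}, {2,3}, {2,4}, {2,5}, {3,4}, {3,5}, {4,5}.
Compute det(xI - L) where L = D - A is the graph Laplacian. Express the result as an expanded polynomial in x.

x^5 - 20x^4 + 150x^3 - 500x^2 + 625x

Reading degrees in the order [1, 2, 3, 4, 5] gives [4, 4, 4, 4, 4]; set D = diag(4, 4, 4, 4, 4) and form L = D - A. The eigenvalues of L are [0, 5, 5, 5, 5]; the characteristic polynomial is the product of (x - lambda_i), which multiplies out to x^5 - 20x^4 + 150x^3 - 500x^2 + 625x. Since p(0) = det(-L) = 0, x divides p(x). By the matrix-tree theorem the graph has (1/5) * product of the nonzero eigenvalues = 125 spanning trees.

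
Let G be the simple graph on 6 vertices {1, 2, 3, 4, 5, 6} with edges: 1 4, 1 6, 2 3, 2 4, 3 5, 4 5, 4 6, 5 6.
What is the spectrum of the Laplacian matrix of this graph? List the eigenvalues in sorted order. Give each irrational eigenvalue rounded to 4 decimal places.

Reading degrees in the order [1, 2, 3, 4, 5, 6] gives [2, 2, 2, 4, 3, 3]; set D = diag(2, 2, 2, 4, 3, 3) and form L = D - A. The multiplicity of 0 as a Laplacian eigenvalue equals the number of connected components. The single zero eigenvalue shows the graph is connected.

[0, 1.1088, 2.2954, 3, 4.3174, 5.2784]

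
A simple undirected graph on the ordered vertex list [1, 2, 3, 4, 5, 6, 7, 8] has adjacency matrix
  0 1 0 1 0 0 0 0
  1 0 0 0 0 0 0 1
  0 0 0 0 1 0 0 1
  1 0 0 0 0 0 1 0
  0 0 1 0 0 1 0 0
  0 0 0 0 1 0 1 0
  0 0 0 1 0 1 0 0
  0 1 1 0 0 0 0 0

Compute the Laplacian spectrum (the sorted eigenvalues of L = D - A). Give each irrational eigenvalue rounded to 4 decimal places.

[0, 0.5858, 0.5858, 2, 2, 3.4142, 3.4142, 4]

Reading degrees in the order [1, 2, 3, 4, 5, 6, 7, 8] gives [2, 2, 2, 2, 2, 2, 2, 2]; set D = diag(2, 2, 2, 2, 2, 2, 2, 2) and form L = D - A. Diagonalising L (or applying a numerical eigensolver to the 8x8 matrix) gives the spectrum above. The single zero eigenvalue shows the graph is connected. By the matrix-tree theorem the graph has (1/8) * product of the nonzero eigenvalues = 8 spanning trees.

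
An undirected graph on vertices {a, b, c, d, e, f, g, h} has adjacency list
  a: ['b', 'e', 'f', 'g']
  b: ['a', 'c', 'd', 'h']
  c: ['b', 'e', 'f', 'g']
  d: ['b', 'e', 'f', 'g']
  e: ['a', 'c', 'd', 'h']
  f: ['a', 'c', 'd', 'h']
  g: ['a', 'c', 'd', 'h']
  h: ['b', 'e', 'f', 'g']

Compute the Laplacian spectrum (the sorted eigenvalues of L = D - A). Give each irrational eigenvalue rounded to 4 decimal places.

[0, 4, 4, 4, 4, 4, 4, 8]

With the vertex order [a, b, c, d, e, f, g, h], the degrees are [4, 4, 4, 4, 4, 4, 4, 4], giving D = diag(4, 4, 4, 4, 4, 4, 4, 4) and L = D - A. Diagonalising L (or applying a numerical eigensolver to the 8x8 matrix) gives the spectrum above. There is one zero in the spectrum, matching the 1 component.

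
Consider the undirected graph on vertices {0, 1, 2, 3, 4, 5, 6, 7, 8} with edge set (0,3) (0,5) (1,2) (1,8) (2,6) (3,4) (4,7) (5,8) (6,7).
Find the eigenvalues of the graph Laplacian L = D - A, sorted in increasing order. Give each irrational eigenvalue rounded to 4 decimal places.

[0, 0.4679, 0.4679, 1.6527, 1.6527, 3, 3, 3.8794, 3.8794]

Each diagonal entry of L is the vertex degree and each off-diagonal entry is -1 where an edge is present, 0 otherwise; in the order [0, 1, 2, 3, 4, 5, 6, 7, 8] the diagonal is [2, 2, 2, 2, 2, 2, 2, 2, 2]. L is symmetric positive semidefinite, so every eigenvalue is real and nonnegative. The largest eigenvalue, 3.8794, is at most the vertex count 9. The eigenvalues sum to 18, which equals trace(L) = 2|E|.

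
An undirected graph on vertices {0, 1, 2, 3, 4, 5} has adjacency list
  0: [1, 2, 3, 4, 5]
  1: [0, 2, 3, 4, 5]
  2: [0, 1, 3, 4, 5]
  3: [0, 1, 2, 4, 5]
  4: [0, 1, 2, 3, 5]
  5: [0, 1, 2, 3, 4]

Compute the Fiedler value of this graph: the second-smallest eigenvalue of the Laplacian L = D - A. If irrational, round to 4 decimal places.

With the vertex order [0, 1, 2, 3, 4, 5], the degrees are [5, 5, 5, 5, 5, 5], giving D = diag(5, 5, 5, 5, 5, 5) and L = D - A. The smallest Laplacian eigenvalue is always 0. The next one, lambda_2 = 6, measures how hard the graph is to disconnect: larger values mean better connectivity. By the matrix-tree theorem the graph has (1/6) * product of the nonzero eigenvalues = 1296 spanning trees. There is one zero in the spectrum, matching the 1 component.

6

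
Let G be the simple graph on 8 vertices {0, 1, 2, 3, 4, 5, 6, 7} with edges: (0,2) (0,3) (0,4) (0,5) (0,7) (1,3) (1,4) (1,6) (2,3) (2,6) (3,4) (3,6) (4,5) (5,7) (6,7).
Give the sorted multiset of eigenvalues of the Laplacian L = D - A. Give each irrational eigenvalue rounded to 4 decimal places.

[0, 1.8918, 2.5328, 3.0963, 4.6695, 5.2803, 5.9175, 6.6119]

Reading degrees in the order [0, 1, 2, 3, 4, 5, 6, 7] gives [5, 3, 3, 5, 4, 3, 4, 3]; set D = diag(5, 3, 3, 5, 4, 3, 4, 3) and form L = D - A. The multiplicity of 0 as a Laplacian eigenvalue equals the number of connected components. By the matrix-tree theorem the graph has (1/8) * product of the nonzero eigenvalues = 1789 spanning trees.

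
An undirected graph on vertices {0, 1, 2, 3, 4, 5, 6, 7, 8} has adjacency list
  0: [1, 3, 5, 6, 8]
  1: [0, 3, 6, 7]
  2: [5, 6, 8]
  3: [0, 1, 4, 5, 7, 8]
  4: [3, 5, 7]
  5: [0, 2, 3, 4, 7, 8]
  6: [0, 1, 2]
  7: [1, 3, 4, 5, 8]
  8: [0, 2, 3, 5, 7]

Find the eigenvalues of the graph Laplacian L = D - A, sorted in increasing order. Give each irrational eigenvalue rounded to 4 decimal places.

[0, 1.9460, 2.7825, 3.6265, 4.8035, 5.5599, 6.6523, 7.1254, 7.5040]

Reading degrees in the order [0, 1, 2, 3, 4, 5, 6, 7, 8] gives [5, 4, 3, 6, 3, 6, 3, 5, 5]; set D = diag(5, 4, 3, 6, 3, 6, 3, 5, 5) and form L = D - A. Diagonalising L (or applying a numerical eigensolver to the 9x9 matrix) gives the spectrum above. The eigenvalues sum to 40, which equals trace(L) = 2|E|.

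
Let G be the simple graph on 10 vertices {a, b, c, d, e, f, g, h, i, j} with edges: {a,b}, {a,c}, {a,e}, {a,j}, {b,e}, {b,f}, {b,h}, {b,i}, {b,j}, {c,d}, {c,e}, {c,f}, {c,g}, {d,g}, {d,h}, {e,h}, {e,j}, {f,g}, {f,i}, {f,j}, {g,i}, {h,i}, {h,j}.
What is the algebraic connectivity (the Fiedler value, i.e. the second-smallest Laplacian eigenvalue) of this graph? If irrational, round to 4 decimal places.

Each diagonal entry of L is the vertex degree and each off-diagonal entry is -1 where an edge is present, 0 otherwise; in the order [a, b, c, d, e, f, g, h, i, j] the diagonal is [4, 6, 5, 3, 5, 5, 4, 5, 4, 5]. Computing the eigenvalues of L and sorting gives [0, 2.0979, 2.9239, 3.5999, 5, 5.3889, 5.6929, 6.7361, 6.9176, 7.6429]. The Fiedler value lambda_2 = 2.0979 is strictly positive, so the graph is connected. The largest eigenvalue, 7.6429, is at most the vertex count 10.

2.0979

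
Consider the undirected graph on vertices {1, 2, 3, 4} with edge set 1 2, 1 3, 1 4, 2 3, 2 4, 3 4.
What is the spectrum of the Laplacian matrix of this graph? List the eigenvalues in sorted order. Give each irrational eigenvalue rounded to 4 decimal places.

Each diagonal entry of L is the vertex degree and each off-diagonal entry is -1 where an edge is present, 0 otherwise; in the order [1, 2, 3, 4] the diagonal is [3, 3, 3, 3]. The multiplicity of 0 as a Laplacian eigenvalue equals the number of connected components. The single zero eigenvalue shows the graph is connected. There is one zero in the spectrum, matching the 1 component.

[0, 4, 4, 4]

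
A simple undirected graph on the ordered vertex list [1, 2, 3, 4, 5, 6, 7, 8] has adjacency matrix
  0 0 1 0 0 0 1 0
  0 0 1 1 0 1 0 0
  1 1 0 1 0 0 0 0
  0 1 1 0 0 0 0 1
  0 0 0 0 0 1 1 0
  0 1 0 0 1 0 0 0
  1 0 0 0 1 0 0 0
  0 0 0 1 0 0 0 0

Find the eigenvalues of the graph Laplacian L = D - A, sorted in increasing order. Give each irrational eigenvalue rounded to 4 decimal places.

With the vertex order [1, 2, 3, 4, 5, 6, 7, 8], the degrees are [2, 3, 3, 3, 2, 2, 2, 1], giving D = diag(2, 3, 3, 3, 2, 2, 2, 1) and L = D - A. The multiplicity of 0 as a Laplacian eigenvalue equals the number of connected components. The single zero eigenvalue shows the graph is connected. By the matrix-tree theorem the graph has (1/8) * product of the nonzero eigenvalues = 17 spanning trees.

[0, 0.4915, 1.1206, 1.3204, 2.8258, 3.3473, 4.3623, 4.5321]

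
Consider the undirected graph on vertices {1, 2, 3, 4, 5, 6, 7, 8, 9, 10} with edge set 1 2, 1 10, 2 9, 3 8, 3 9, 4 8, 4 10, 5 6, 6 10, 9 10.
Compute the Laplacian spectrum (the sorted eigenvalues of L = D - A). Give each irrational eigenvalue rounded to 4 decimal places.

[0, 0, 0.3820, 0.7672, 1.5174, 2.2447, 2.6180, 3, 3.9532, 5.5175]

Reading degrees in the order [1, 2, 3, 4, 5, 6, 7, 8, 9, 10] gives [2, 2, 2, 2, 1, 2, 0, 2, 3, 4]; set D = diag(2, 2, 2, 2, 1, 2, 0, 2, 3, 4) and form L = D - A. Since every row of L sums to 0, the all-ones vector is in the kernel and 0 is an eigenvalue. The 2 zero eigenvalues correspond to the 2 connected components. The eigenvalues sum to 20, which equals trace(L) = 2|E|.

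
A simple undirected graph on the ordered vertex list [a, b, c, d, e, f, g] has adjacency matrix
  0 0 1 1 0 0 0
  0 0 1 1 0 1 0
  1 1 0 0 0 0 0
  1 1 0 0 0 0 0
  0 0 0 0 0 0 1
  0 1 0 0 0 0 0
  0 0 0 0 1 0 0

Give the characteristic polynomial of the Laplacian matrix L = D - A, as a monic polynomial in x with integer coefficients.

x^7 - 12x^6 + 54x^5 - 114x^4 + 112x^3 - 40x^2

With the vertex order [a, b, c, d, e, f, g], the degrees are [2, 3, 2, 2, 1, 1, 1], giving D = diag(2, 3, 2, 2, 1, 1, 1) and L = D - A. L has integer entries, so p(x) = det(xI - L) has integer coefficients. Expanding the determinant yields x^7 - 12x^6 + 54x^5 - 114x^4 + 112x^3 - 40x^2. The constant term is 0 because L is singular (the all-ones vector lies in its kernel). The eigenvalues sum to 12, which equals trace(L) = 2|E|.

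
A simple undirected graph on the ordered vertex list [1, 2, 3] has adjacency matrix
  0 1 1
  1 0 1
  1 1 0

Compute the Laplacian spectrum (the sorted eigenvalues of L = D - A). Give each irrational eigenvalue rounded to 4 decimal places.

[0, 3, 3]

With the vertex order [1, 2, 3], the degrees are [2, 2, 2], giving D = diag(2, 2, 2) and L = D - A. The multiplicity of 0 as a Laplacian eigenvalue equals the number of connected components. The single zero eigenvalue shows the graph is connected. By the matrix-tree theorem the graph has (1/3) * product of the nonzero eigenvalues = 3 spanning trees.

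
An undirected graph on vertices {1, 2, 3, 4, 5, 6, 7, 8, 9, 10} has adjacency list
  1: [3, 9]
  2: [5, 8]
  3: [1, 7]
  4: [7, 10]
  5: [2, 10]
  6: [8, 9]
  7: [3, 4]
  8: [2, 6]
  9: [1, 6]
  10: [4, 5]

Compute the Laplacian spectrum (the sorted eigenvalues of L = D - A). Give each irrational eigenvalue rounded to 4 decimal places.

Reading degrees in the order [1, 2, 3, 4, 5, 6, 7, 8, 9, 10] gives [2, 2, 2, 2, 2, 2, 2, 2, 2, 2]; set D = diag(2, 2, 2, 2, 2, 2, 2, 2, 2, 2) and form L = D - A. Since every row of L sums to 0, the all-ones vector is in the kernel and 0 is an eigenvalue. The eigenvalues sum to 20, which equals trace(L) = 2|E|. The largest eigenvalue, 4, is at most the vertex count 10.

[0, 0.3820, 0.3820, 1.3820, 1.3820, 2.6180, 2.6180, 3.6180, 3.6180, 4]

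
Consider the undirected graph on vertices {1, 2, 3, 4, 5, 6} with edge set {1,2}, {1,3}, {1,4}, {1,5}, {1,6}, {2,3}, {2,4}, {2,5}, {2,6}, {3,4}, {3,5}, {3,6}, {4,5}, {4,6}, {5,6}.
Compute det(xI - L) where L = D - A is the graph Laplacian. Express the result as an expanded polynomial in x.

Each diagonal entry of L is the vertex degree and each off-diagonal entry is -1 where an edge is present, 0 otherwise; in the order [1, 2, 3, 4, 5, 6] the diagonal is [5, 5, 5, 5, 5, 5]. Computing det(xI - L) by cofactor expansion (or equivalently via sum-over-permutations) gives x^6 - 30x^5 + 360x^4 - 2160x^3 + 6480x^2 - 7776x. The constant term is 0 because L is singular (the all-ones vector lies in its kernel).

x^6 - 30x^5 + 360x^4 - 2160x^3 + 6480x^2 - 7776x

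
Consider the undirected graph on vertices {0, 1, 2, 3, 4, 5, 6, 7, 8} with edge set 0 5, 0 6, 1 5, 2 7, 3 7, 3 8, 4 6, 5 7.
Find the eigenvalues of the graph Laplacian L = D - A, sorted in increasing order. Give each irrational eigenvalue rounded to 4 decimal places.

[0, 0.1862, 0.4822, 0.7043, 1.4073, 2.1338, 2.8532, 3.5372, 4.6958]

Reading degrees in the order [0, 1, 2, 3, 4, 5, 6, 7, 8] gives [2, 1, 1, 2, 1, 3, 2, 3, 1]; set D = diag(2, 1, 1, 2, 1, 3, 2, 3, 1) and form L = D - A. Diagonalising L (or applying a numerical eigensolver to the 9x9 matrix) gives the spectrum above. The largest eigenvalue, 4.6958, is at most the vertex count 9.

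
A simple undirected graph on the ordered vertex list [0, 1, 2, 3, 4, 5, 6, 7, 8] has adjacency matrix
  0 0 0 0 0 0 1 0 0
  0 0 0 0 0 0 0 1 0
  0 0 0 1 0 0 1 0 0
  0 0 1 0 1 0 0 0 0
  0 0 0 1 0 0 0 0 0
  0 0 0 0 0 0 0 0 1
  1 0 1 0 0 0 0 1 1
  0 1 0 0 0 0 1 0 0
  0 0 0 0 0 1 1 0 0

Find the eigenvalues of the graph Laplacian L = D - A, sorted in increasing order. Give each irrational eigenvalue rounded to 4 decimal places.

With the vertex order [0, 1, 2, 3, 4, 5, 6, 7, 8], the degrees are [1, 1, 2, 2, 1, 1, 4, 2, 2], giving D = diag(1, 1, 2, 2, 1, 1, 4, 2, 2) and L = D - A. The multiplicity of 0 as a Laplacian eigenvalue equals the number of connected components. The single zero eigenvalue shows the graph is connected.

[0, 0.2398, 0.3820, 0.7199, 1.4240, 2.2032, 2.6180, 3.1692, 5.2439]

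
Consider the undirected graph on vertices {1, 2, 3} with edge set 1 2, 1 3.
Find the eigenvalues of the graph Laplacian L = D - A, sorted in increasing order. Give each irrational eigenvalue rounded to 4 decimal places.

Reading degrees in the order [1, 2, 3] gives [2, 1, 1]; set D = diag(2, 1, 1) and form L = D - A. The multiplicity of 0 as a Laplacian eigenvalue equals the number of connected components. The single zero eigenvalue shows the graph is connected. The largest eigenvalue, 3, is at most the vertex count 3. The eigenvalues sum to 4, which equals trace(L) = 2|E|.

[0, 1, 3]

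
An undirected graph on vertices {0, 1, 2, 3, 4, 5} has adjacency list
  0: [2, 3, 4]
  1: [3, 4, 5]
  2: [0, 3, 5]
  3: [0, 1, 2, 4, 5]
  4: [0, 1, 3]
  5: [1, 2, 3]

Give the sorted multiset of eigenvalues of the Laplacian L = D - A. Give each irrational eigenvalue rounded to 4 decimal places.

[0, 2.3820, 2.3820, 4.6180, 4.6180, 6]

Each diagonal entry of L is the vertex degree and each off-diagonal entry is -1 where an edge is present, 0 otherwise; in the order [0, 1, 2, 3, 4, 5] the diagonal is [3, 3, 3, 5, 3, 3]. Diagonalising L (or applying a numerical eigensolver to the 6x6 matrix) gives the spectrum above. The single zero eigenvalue shows the graph is connected. The eigenvalues sum to 20, which equals trace(L) = 2|E|.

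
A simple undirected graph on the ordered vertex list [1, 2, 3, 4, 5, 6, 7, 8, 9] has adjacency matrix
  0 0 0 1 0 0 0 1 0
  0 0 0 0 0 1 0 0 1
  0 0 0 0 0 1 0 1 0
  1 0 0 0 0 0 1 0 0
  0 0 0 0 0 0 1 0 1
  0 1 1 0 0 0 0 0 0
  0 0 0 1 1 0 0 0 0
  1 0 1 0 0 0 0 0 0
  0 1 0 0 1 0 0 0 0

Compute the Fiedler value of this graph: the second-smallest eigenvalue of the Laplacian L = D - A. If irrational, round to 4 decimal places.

With the vertex order [1, 2, 3, 4, 5, 6, 7, 8, 9], the degrees are [2, 2, 2, 2, 2, 2, 2, 2, 2], giving D = diag(2, 2, 2, 2, 2, 2, 2, 2, 2) and L = D - A. The sorted Laplacian eigenvalues are [0, 0.4679, 0.4679, 1.6527, 1.6527, 3, 3, 3.8794, 3.8794]; the algebraic connectivity is the second entry, 0.4679. The largest eigenvalue, 3.8794, is at most the vertex count 9.

0.4679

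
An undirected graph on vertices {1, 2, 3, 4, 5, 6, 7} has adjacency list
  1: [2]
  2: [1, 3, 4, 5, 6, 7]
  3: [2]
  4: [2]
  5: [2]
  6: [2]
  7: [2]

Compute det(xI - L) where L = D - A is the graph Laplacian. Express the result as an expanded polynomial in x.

x^7 - 12x^6 + 45x^5 - 80x^4 + 75x^3 - 36x^2 + 7x

Each diagonal entry of L is the vertex degree and each off-diagonal entry is -1 where an edge is present, 0 otherwise; in the order [1, 2, 3, 4, 5, 6, 7] the diagonal is [1, 6, 1, 1, 1, 1, 1]. L has integer entries, so p(x) = det(xI - L) has integer coefficients. Expanding the determinant yields x^7 - 12x^6 + 45x^5 - 80x^4 + 75x^3 - 36x^2 + 7x. Since p(0) = det(-L) = 0, x divides p(x). By the matrix-tree theorem the graph has (1/7) * product of the nonzero eigenvalues = 1 spanning tree.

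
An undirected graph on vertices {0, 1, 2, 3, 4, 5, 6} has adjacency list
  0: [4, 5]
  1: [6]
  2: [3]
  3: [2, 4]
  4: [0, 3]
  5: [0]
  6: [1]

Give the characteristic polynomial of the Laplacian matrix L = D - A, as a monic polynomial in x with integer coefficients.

x^7 - 10x^6 + 37x^5 - 62x^4 + 45x^3 - 10x^2

Reading degrees in the order [0, 1, 2, 3, 4, 5, 6] gives [2, 1, 1, 2, 2, 1, 1]; set D = diag(2, 1, 1, 2, 2, 1, 1) and form L = D - A. L has integer entries, so p(x) = det(xI - L) has integer coefficients. Expanding the determinant yields x^7 - 10x^6 + 37x^5 - 62x^4 + 45x^3 - 10x^2. The coefficient of x^6 equals -trace(L) = -10, matching the sum of degrees.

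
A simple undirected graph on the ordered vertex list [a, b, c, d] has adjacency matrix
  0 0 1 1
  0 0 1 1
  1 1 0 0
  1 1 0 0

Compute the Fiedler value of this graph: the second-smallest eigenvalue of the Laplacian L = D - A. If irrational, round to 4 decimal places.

Reading degrees in the order [a, b, c, d] gives [2, 2, 2, 2]; set D = diag(2, 2, 2, 2) and form L = D - A. Computing the eigenvalues of L and sorting gives [0, 2, 2, 4]. The Fiedler value lambda_2 = 2 is strictly positive, so the graph is connected. The eigenvalues sum to 8, which equals trace(L) = 2|E|. The largest eigenvalue, 4, is at most the vertex count 4.

2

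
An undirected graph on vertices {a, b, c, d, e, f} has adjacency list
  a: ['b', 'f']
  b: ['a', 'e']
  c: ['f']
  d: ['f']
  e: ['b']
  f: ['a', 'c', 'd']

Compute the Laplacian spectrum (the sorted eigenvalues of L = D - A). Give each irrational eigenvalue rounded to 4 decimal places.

With the vertex order [a, b, c, d, e, f], the degrees are [2, 2, 1, 1, 1, 3], giving D = diag(2, 2, 1, 1, 1, 3) and L = D - A. L is symmetric positive semidefinite, so every eigenvalue is real and nonnegative. By the matrix-tree theorem the graph has (1/6) * product of the nonzero eigenvalues = 1 spanning tree.

[0, 0.3249, 1, 1.4608, 3, 4.2143]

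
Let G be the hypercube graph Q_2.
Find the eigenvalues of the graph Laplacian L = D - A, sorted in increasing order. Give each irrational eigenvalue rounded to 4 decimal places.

[0, 2, 2, 4]

The graph has 4 vertices and degree multiset [2, 2, 2, 2]; D is the diagonal matrix of degrees and L = D - A. The multiplicity of 0 as a Laplacian eigenvalue equals the number of connected components. By the matrix-tree theorem the graph has (1/4) * product of the nonzero eigenvalues = 4 spanning trees.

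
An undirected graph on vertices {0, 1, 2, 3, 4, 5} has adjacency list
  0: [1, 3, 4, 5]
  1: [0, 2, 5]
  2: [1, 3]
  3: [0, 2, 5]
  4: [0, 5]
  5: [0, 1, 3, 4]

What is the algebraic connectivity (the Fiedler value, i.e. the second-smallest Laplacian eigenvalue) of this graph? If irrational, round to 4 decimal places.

With the vertex order [0, 1, 2, 3, 4, 5], the degrees are [4, 3, 2, 3, 2, 4], giving D = diag(4, 3, 2, 3, 2, 4) and L = D - A. The sorted Laplacian eigenvalues are [0, 1.4384, 3, 3, 5, 5.5616]; the algebraic connectivity is the second entry, 1.4384. There is one zero in the spectrum, matching the 1 component.

1.4384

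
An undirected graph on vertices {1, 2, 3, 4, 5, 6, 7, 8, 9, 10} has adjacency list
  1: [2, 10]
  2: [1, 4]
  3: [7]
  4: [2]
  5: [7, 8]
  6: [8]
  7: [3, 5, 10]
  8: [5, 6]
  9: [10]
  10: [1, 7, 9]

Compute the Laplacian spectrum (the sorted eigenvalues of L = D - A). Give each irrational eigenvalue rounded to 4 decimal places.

Reading degrees in the order [1, 2, 3, 4, 5, 6, 7, 8, 9, 10] gives [2, 2, 1, 1, 2, 1, 3, 2, 1, 3]; set D = diag(2, 2, 1, 1, 2, 1, 3, 2, 1, 3) and form L = D - A. L is symmetric positive semidefinite, so every eigenvalue is real and nonnegative.

[0, 0.1487, 0.3820, 0.6496, 1.3820, 1.4400, 2.6180, 3.0561, 3.6180, 4.7056]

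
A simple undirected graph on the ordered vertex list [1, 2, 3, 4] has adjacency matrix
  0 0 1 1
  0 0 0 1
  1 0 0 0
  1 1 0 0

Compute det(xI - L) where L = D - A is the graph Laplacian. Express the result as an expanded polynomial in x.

x^4 - 6x^3 + 10x^2 - 4x

Reading degrees in the order [1, 2, 3, 4] gives [2, 1, 1, 2]; set D = diag(2, 1, 1, 2) and form L = D - A. L has integer entries, so p(x) = det(xI - L) has integer coefficients. Expanding the determinant yields x^4 - 6x^3 + 10x^2 - 4x. Since p(0) = det(-L) = 0, x divides p(x).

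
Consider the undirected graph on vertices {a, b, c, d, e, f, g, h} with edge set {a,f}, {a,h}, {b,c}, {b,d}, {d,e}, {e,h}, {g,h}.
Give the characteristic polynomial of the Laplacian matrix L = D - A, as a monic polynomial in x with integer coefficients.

Each diagonal entry of L is the vertex degree and each off-diagonal entry is -1 where an edge is present, 0 otherwise; in the order [a, b, c, d, e, f, g, h] the diagonal is [2, 2, 1, 2, 2, 1, 1, 3]. Computing det(xI - L) by cofactor expansion (or equivalently via sum-over-permutations) gives x^8 - 14x^7 + 77x^6 - 212x^5 + 308x^4 - 228x^3 + 76x^2 - 8x. The coefficient of x^7 equals -trace(L) = -14, matching the sum of degrees. By the matrix-tree theorem the graph has (1/8) * product of the nonzero eigenvalues = 1 spanning tree. There is one zero in the spectrum, matching the 1 component.

x^8 - 14x^7 + 77x^6 - 212x^5 + 308x^4 - 228x^3 + 76x^2 - 8x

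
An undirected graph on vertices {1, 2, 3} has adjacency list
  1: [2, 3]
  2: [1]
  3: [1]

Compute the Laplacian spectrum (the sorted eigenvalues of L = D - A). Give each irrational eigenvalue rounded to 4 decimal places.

With the vertex order [1, 2, 3], the degrees are [2, 1, 1], giving D = diag(2, 1, 1) and L = D - A. Diagonalising L (or applying a numerical eigensolver to the 3x3 matrix) gives the spectrum above. There is one zero in the spectrum, matching the 1 component.

[0, 1, 3]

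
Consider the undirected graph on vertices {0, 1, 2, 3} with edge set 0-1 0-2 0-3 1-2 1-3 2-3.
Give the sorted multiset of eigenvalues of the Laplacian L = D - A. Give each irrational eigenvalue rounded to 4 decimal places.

Each diagonal entry of L is the vertex degree and each off-diagonal entry is -1 where an edge is present, 0 otherwise; in the order [0, 1, 2, 3] the diagonal is [3, 3, 3, 3]. The multiplicity of 0 as a Laplacian eigenvalue equals the number of connected components. The single zero eigenvalue shows the graph is connected. The eigenvalues sum to 12, which equals trace(L) = 2|E|.

[0, 4, 4, 4]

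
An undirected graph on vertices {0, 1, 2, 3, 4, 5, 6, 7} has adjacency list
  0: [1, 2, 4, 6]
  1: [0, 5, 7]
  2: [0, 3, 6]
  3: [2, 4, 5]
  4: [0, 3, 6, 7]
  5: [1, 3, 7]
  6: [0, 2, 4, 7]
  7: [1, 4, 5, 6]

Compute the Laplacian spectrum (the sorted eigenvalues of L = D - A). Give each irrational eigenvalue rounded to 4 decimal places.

With the vertex order [0, 1, 2, 3, 4, 5, 6, 7], the degrees are [4, 3, 3, 3, 4, 3, 4, 4], giving D = diag(4, 3, 3, 3, 4, 3, 4, 4) and L = D - A. Since every row of L sums to 0, the all-ones vector is in the kernel and 0 is an eigenvalue. The single zero eigenvalue shows the graph is connected.

[0, 1.8060, 2.4096, 3.1894, 4, 4.8106, 5.5904, 6.1940]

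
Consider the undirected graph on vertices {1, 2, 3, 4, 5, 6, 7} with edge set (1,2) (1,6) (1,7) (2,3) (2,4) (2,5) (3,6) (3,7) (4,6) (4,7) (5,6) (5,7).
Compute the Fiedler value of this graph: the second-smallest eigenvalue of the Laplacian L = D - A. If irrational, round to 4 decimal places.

3

Reading degrees in the order [1, 2, 3, 4, 5, 6, 7] gives [3, 4, 3, 3, 3, 4, 4]; set D = diag(3, 4, 3, 3, 3, 4, 4) and form L = D - A. Computing the eigenvalues of L and sorting gives [0, 3, 3, 3, 4, 4, 7]. The Fiedler value lambda_2 = 3 is strictly positive, so the graph is connected.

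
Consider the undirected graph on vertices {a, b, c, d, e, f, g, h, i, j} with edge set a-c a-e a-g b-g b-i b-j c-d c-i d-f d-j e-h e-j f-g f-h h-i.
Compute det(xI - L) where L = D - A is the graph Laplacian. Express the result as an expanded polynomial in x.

Each diagonal entry of L is the vertex degree and each off-diagonal entry is -1 where an edge is present, 0 otherwise; in the order [a, b, c, d, e, f, g, h, i, j] the diagonal is [3, 3, 3, 3, 3, 3, 3, 3, 3, 3]. Computing det(xI - L) by cofactor expansion (or equivalently via sum-over-permutations) gives x^10 - 30x^9 + 390x^8 - 2880x^7 + 13305x^6 - 39882x^5 + 77640x^4 - 94800x^3 + 66000x^2 - 20000x. Since p(0) = det(-L) = 0, x divides p(x). The eigenvalues sum to 30, which equals trace(L) = 2|E|.

x^10 - 30x^9 + 390x^8 - 2880x^7 + 13305x^6 - 39882x^5 + 77640x^4 - 94800x^3 + 66000x^2 - 20000x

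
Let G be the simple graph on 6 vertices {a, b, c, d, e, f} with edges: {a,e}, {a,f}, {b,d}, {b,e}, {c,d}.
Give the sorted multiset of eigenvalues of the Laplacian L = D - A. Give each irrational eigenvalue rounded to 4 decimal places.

[0, 0.2679, 1, 2, 3, 3.7321]

With the vertex order [a, b, c, d, e, f], the degrees are [2, 2, 1, 2, 2, 1], giving D = diag(2, 2, 1, 2, 2, 1) and L = D - A. Since every row of L sums to 0, the all-ones vector is in the kernel and 0 is an eigenvalue. By the matrix-tree theorem the graph has (1/6) * product of the nonzero eigenvalues = 1 spanning tree. The eigenvalues sum to 10, which equals trace(L) = 2|E|.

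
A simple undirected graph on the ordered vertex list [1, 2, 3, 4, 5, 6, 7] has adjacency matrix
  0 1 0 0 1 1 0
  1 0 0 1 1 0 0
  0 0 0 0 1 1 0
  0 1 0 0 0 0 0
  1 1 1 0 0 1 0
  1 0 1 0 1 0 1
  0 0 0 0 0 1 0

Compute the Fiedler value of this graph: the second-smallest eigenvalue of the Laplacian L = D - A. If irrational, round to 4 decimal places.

With the vertex order [1, 2, 3, 4, 5, 6, 7], the degrees are [3, 3, 2, 1, 4, 4, 1], giving D = diag(3, 3, 2, 1, 4, 4, 1) and L = D - A. The sorted Laplacian eigenvalues are [0, 0.5972, 1.1345, 2.1360, 3.8640, 4.8655, 5.4028]; the algebraic connectivity is the second entry, 0.5972. By the matrix-tree theorem the graph has (1/7) * product of the nonzero eigenvalues = 21 spanning trees.

0.5972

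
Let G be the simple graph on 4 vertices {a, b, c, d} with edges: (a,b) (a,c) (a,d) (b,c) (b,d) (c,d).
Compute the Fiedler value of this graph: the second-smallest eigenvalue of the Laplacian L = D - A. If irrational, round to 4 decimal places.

Each diagonal entry of L is the vertex degree and each off-diagonal entry is -1 where an edge is present, 0 otherwise; in the order [a, b, c, d] the diagonal is [3, 3, 3, 3]. The smallest Laplacian eigenvalue is always 0. The next one, lambda_2 = 4, measures how hard the graph is to disconnect: larger values mean better connectivity.

4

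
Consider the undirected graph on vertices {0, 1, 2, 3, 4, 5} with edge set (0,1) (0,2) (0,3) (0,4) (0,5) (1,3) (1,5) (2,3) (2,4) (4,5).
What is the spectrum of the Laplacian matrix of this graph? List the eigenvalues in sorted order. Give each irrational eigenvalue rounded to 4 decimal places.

With the vertex order [0, 1, 2, 3, 4, 5], the degrees are [5, 3, 3, 3, 3, 3], giving D = diag(5, 3, 3, 3, 3, 3) and L = D - A. L is symmetric positive semidefinite, so every eigenvalue is real and nonnegative. The single zero eigenvalue shows the graph is connected. The eigenvalues sum to 20, which equals trace(L) = 2|E|. There is one zero in the spectrum, matching the 1 component.

[0, 2.3820, 2.3820, 4.6180, 4.6180, 6]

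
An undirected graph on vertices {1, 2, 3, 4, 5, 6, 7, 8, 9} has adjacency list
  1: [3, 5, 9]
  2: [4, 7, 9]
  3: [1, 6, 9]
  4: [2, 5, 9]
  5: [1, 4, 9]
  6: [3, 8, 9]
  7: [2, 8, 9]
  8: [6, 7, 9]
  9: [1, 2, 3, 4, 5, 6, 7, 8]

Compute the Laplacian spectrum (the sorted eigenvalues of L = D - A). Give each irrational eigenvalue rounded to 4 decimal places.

Reading degrees in the order [1, 2, 3, 4, 5, 6, 7, 8, 9] gives [3, 3, 3, 3, 3, 3, 3, 3, 8]; set D = diag(3, 3, 3, 3, 3, 3, 3, 3, 8) and form L = D - A. Diagonalising L (or applying a numerical eigensolver to the 9x9 matrix) gives the spectrum above. The single zero eigenvalue shows the graph is connected. The eigenvalues sum to 32, which equals trace(L) = 2|E|.

[0, 1.5858, 1.5858, 3, 3, 4.4142, 4.4142, 5, 9]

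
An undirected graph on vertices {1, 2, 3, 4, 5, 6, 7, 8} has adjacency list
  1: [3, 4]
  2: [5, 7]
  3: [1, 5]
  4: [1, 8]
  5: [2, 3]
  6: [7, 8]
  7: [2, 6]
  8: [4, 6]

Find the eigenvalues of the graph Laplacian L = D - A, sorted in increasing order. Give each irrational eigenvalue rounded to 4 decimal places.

[0, 0.5858, 0.5858, 2, 2, 3.4142, 3.4142, 4]

Each diagonal entry of L is the vertex degree and each off-diagonal entry is -1 where an edge is present, 0 otherwise; in the order [1, 2, 3, 4, 5, 6, 7, 8] the diagonal is [2, 2, 2, 2, 2, 2, 2, 2]. Since every row of L sums to 0, the all-ones vector is in the kernel and 0 is an eigenvalue. The largest eigenvalue, 4, is at most the vertex count 8. There is one zero in the spectrum, matching the 1 component.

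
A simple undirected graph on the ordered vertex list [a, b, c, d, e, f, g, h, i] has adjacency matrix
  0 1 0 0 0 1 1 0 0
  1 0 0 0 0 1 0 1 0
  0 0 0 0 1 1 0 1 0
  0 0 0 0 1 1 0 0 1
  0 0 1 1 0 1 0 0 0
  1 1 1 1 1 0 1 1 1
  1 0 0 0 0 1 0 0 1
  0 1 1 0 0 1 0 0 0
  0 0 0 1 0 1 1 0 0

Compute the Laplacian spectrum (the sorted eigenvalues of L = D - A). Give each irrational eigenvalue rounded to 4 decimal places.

[0, 1.5858, 1.5858, 3, 3, 4.4142, 4.4142, 5, 9]

Reading degrees in the order [a, b, c, d, e, f, g, h, i] gives [3, 3, 3, 3, 3, 8, 3, 3, 3]; set D = diag(3, 3, 3, 3, 3, 8, 3, 3, 3) and form L = D - A. L is symmetric positive semidefinite, so every eigenvalue is real and nonnegative. The single zero eigenvalue shows the graph is connected.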